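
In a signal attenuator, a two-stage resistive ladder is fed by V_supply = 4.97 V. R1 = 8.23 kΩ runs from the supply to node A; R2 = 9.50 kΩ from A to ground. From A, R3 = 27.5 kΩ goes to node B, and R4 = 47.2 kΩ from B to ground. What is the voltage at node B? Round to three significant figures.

V_B ≈ 1.59 V

The second stage (R3 + R4 = 74.70 kΩ) loads node A in parallel with R2.
R2 ‖ (R3+R4) = 8.428 kΩ.
First divider: V_A = V_supply · 8.428/(8.23 + 8.428) = 2.515 V.
Stage 2 is unloaded, so V_B = V_A · R4/(R3+R4) = 2.515 × 47.2/74.70 = 1.589 V.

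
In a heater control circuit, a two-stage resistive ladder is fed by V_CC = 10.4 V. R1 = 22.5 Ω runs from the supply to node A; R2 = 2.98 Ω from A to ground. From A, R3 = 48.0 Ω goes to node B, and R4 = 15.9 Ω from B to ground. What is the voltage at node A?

V_A ≈ 1.17 V

Looking into the second stage from A: R3 + R4 = 63.90 Ω appears in parallel with R2.
R2 ‖ (R3+R4) = 2.847 Ω.
V_A = 10.4 × 2.847/(22.5 + 2.847) = 1.168 V.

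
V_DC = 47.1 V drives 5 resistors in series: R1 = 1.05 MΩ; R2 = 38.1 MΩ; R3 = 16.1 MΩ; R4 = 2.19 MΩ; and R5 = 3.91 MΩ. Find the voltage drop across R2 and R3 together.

Total series resistance ΣR = 1.05 + 38.1 + 16.1 + 2.19 + 3.91 = 61.35 MΩ.
R_{R2..R3} = 38.1 + 16.1 = 54.20 MΩ.
By the voltage-divider rule, V = 47.1 × 54.20/61.35 = 41.61 V.

V ≈ 41.6 V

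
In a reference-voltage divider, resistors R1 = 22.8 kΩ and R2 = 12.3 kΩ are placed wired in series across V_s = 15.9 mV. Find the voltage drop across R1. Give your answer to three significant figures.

V ≈ 10.3 mV

Series total: ΣR = 22.8 + 12.3 = 35.10 kΩ.
V = V_s · R/ΣR = 15.9 × 0.6496 = 10.33 mV.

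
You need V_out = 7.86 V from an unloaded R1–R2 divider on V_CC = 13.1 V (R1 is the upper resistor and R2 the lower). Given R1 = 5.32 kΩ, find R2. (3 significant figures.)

R2 ≈ 7.98 kΩ

V_out/V_CC = R2/(R1+R2) = 0.6000.
So R2 = R1 · V_out/(V_CC − V_out) = 5.32 × 7.86/(13.1 − 7.86) = 5.32 × 1.500 = 7.980 kΩ.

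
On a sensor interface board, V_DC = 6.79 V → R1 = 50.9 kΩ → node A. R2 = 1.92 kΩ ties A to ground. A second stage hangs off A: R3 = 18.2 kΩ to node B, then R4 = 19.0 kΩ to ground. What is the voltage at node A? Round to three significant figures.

Node A sees R2 in parallel with the series input of stage 2, R3 + R4 = 37.20 kΩ.
Effective lower resistance at A: R2 ‖ 37.20 = 1.826 kΩ.
V_A = 6.79 × 1.826/(50.9 + 1.826) = 0.2351 V.

V_A ≈ 0.235 V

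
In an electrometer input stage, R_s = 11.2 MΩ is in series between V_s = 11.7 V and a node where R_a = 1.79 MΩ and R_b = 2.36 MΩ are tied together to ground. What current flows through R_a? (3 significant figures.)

Parallel bank: R_p = 1/(1/1.79 + 1/2.36) = 1.018 MΩ.
V_A by voltage divider: V_A = 11.7 × 1.018/(11.2 + 1.018) = 0.9748 V.
Branch current I = V_A/R_a = 0.9748/1.79 = 0.5446 µA.
(Equivalently: I_total = 0.9576 µA, then current-divider fraction G_k/ΣG = 0.5687.)

I ≈ 0.545 µA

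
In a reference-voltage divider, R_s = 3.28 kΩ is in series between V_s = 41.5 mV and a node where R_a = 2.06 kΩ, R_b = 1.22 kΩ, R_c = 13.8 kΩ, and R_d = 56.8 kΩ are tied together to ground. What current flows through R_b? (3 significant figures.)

I ≈ 6.10 µA

Equivalent of the parallel group: R_p = 0.7168 kΩ.
Node voltage V_A = V_s · R_p/(R_s + R_p) = 41.5 × 0.1793 = 7.442 mV.
I(R_b) = V_A / R_b = 7.442/1.22 = 6.100 µA.
(Equivalently: I_total = 10.38 µA, then current-divider fraction G_k/ΣG = 0.5875.)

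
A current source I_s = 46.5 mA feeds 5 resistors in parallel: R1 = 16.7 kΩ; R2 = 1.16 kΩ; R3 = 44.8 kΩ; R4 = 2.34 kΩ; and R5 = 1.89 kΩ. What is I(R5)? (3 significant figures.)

I ≈ 12.9 mA

Conductances: ΣG = 1/16.7 + 1/1.16 + 1/44.8 + 1/2.34 + 1/1.89 = 1.901 (1/kΩ).
R5 takes the fraction G_k/ΣG = 0.5291/1.901 = 0.2784, so I = 46.5 × 0.2784 = 12.94 mA.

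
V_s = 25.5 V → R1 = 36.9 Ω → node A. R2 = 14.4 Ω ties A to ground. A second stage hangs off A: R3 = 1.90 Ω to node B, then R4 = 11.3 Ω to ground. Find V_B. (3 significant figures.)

V_B ≈ 3.43 V

Looking into the second stage from A: R3 + R4 = 13.20 Ω appears in parallel with R2.
R2 ‖ (R3+R4) = 6.887 Ω.
So V_A = 25.5 × 0.1573 = 4.011 V.
Then the unloaded second divider: V_B = V_A × R4/(R3+R4) = 4.011 × 0.8561 = 3.433 V.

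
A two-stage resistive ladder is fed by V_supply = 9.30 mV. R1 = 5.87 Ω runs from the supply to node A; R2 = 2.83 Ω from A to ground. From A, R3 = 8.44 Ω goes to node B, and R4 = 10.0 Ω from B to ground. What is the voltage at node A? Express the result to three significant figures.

Node A sees R2 in parallel with the series input of stage 2, R3 + R4 = 18.44 Ω.
R2 ‖ (R3+R4) = 2.453 Ω.
First divider: V_A = V_supply · 2.453/(5.87 + 2.453) = 2.741 mV.

V_A ≈ 2.74 mV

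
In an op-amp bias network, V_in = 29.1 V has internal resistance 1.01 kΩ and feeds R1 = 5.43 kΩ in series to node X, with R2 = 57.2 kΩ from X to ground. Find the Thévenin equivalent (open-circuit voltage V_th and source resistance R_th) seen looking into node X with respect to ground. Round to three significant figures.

V_th ≈ 26.2 V, R_th ≈ 5.79 kΩ

R1' = 1.01 + 5.43 = 6.440 kΩ (source resistance + R1).
V_th is the unloaded tap voltage: V_in · R2/(R1'+R2) = 29.1 × 0.8988 = 26.16 V.
Zeroing V_in shorts the top of R1' to ground, so R_th = R1' ‖ R2 = 5.788 kΩ.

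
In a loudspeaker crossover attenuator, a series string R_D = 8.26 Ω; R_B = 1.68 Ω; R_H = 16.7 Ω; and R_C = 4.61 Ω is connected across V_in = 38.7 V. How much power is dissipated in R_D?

The common current is I = 38.7/31.25 = 1.238 A.
P = I²R = 1.534 × 8.26 = 12.67 W.

P ≈ 12.7 W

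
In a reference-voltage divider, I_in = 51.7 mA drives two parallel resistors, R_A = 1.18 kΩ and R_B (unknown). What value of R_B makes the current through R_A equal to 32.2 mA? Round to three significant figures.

The fraction through R_A equals R_B/(R_A+R_B).
32.2/51.7 = R_B/(R_A + R_B) → R_B = R_A · (0.6228)/(1 − 0.6228) = 1.18 × 1.651 = 1.949 kΩ.

R_B ≈ 1.95 kΩ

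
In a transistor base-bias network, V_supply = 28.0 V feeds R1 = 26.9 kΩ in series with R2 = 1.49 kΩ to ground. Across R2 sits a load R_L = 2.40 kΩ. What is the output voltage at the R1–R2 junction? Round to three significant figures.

V_out ≈ 0.925 V

The load sits in parallel with R2, giving an effective lower resistance R2' = R2·R_L/(R2+R_L) = 0.9193 kΩ.
Now apply the divider: V_out = 28.0 × 0.03304 = 0.9253 V.
(Unloaded it would be 1.47 V; the load pulls it down.)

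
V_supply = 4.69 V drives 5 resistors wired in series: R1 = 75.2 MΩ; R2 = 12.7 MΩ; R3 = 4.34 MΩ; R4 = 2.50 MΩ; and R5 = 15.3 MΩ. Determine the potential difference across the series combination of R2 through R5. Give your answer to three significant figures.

Series total: ΣR = 75.2 + 12.7 + 4.34 + 2.50 + 15.3 = 110.0 MΩ.
R_{R2..R5} = 12.7 + 4.34 + 2.50 + 15.3 = 34.84 MΩ.
V = V_supply · R/ΣR = 4.69 × 0.3166 = 1.485 V.

V ≈ 1.48 V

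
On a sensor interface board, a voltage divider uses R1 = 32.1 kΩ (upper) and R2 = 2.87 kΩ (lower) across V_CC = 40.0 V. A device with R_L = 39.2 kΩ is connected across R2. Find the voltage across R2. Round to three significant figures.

V_out ≈ 3.08 V

First combine the lower leg with the load: R2 ‖ R_L = 2.674 kΩ.
Now apply the divider: V_out = 40.0 × 0.07690 = 3.076 V.
(Unloaded it would be 3.28 V; the load pulls it down.)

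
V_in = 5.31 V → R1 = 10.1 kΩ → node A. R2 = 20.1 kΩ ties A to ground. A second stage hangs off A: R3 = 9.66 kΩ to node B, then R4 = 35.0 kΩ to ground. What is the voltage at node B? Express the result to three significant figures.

V_B ≈ 2.41 V

Looking into the second stage from A: R3 + R4 = 44.66 kΩ appears in parallel with R2.
Effective lower resistance at A: R2 ‖ 44.66 = 13.86 kΩ.
So V_A = 5.31 × 0.5785 = 3.072 V.
Stage 2 is unloaded, so V_B = V_A · R4/(R3+R4) = 3.072 × 35.0/44.66 = 2.407 V.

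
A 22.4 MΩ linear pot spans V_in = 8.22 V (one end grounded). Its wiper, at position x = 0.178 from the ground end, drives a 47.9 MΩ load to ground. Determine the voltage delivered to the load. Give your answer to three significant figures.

Split the track: R_lower = x·R_p = 3.987 MΩ, R_upper = (1−x)·R_p = 18.41 MΩ.
Lower segment in parallel with the load: 3.987 ‖ 47.9 = 3.681 MΩ.
Then V_out = V_in · 3.681/(18.41 + 3.681) = 1.369 V.

V_out ≈ 1.37 V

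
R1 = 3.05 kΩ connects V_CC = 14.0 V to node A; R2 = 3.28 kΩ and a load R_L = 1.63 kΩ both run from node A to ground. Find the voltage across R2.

V_out ≈ 3.68 V

First combine the lower leg with the load: R2 ‖ R_L = 1.089 kΩ.
Voltage divider with the loaded lower leg: V_out = 14.0 × 1.089/(3.05 + 1.089) = 14.0 × 0.2631 = 3.683 V.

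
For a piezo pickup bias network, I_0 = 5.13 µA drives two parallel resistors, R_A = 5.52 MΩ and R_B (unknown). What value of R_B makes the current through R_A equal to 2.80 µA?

R_B ≈ 6.63 MΩ

Two-branch current divider: I_A = I_0 · R_B/(R_A + R_B).
2.80/5.13 = R_B/(R_A + R_B) → R_B = R_A · (0.5458)/(1 − 0.5458) = 5.52 × 1.202 = 6.633 MΩ.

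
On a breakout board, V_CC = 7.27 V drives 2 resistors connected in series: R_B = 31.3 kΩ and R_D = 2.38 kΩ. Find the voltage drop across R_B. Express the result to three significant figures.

V ≈ 6.76 V

Total series resistance ΣR = 31.3 + 2.38 = 33.68 kΩ.
Voltage divider: V = V_CC · (31.30 / 33.68) = 7.27 × 0.9293 = 6.756 V.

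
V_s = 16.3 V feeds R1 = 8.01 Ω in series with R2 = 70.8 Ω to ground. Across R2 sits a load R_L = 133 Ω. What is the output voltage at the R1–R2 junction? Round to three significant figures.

First combine the lower leg with the load: R2 ‖ R_L = 46.20 Ω.
Now apply the divider: V_out = 16.3 × 0.8523 = 13.89 V.

V_out ≈ 13.9 V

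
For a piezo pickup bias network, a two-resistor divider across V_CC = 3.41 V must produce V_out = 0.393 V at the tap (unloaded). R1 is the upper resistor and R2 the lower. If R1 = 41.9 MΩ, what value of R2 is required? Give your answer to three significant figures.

R2 ≈ 5.46 MΩ

V_out/V_CC = R2/(R1+R2) = 0.1152.
Rearranging, R2 = R1·k/(1−k) = 41.9 × 0.1303 = 5.458 MΩ.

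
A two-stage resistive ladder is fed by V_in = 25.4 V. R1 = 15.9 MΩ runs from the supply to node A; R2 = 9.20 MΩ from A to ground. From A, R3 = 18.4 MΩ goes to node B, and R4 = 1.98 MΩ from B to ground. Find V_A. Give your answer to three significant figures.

The second stage (R3 + R4 = 20.38 MΩ) loads node A in parallel with R2.
R2 ‖ (R3+R4) = 6.339 MΩ.
V_A = 25.4 × 6.339/(15.9 + 6.339) = 7.240 V.

V_A ≈ 7.24 V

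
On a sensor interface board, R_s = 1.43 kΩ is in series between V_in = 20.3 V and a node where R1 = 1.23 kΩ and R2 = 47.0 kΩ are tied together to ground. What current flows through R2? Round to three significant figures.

Combine the parallel branches: R_p = (1/1.23 + 1/47.0)⁻¹ = 1.199 kΩ.
V_A by voltage divider: V_A = 20.3 × 1.199/(1.43 + 1.199) = 9.257 V.
I(R2) = V_A / R2 = 9.257/47.0 = 0.1969 mA.

I ≈ 0.197 mA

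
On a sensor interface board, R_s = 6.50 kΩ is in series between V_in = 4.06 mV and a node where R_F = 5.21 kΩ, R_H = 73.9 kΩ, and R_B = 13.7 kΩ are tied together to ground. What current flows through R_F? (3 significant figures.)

I ≈ 0.277 µA

Equivalent of the parallel group: R_p = 3.591 kΩ.
V_A by voltage divider: V_A = 4.06 × 3.591/(6.50 + 3.591) = 1.445 mV.
I(R_F) = V_A / R_F = 1.445/5.21 = 0.2773 µA.
(Check via current divider: I_total = 0.4023 µA; share G_k/ΣG = 0.6893 → same result.)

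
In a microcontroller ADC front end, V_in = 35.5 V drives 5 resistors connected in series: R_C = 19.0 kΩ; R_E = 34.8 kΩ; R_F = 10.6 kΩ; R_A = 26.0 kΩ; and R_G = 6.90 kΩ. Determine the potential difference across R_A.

Total series resistance ΣR = 19.0 + 34.8 + 10.6 + 26.0 + 6.90 = 97.30 kΩ.
By the voltage-divider rule, V = 35.5 × 26.00/97.30 = 9.486 V.

V ≈ 9.49 V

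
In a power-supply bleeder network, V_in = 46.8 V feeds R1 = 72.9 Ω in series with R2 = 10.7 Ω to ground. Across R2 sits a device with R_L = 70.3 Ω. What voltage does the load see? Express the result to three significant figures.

V_out ≈ 5.29 V

The load sits in parallel with R2, giving an effective lower resistance R2' = R2·R_L/(R2+R_L) = 9.287 Ω.
Now apply the divider: V_out = 46.8 × 0.1130 = 5.288 V.
(Unloaded it would be 5.99 V; the load pulls it down.)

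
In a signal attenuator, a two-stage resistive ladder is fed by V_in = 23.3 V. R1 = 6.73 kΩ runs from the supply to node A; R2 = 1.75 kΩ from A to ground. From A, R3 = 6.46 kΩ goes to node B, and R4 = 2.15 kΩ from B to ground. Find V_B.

Looking into the second stage from A: R3 + R4 = 8.610 kΩ appears in parallel with R2.
R2 ‖ (R3+R4) = 1.454 kΩ.
V_A = 23.3 × 1.454/(6.73 + 1.454) = 4.140 V.
V_B = V_A × 0.2497 = 1.034 V.

V_B ≈ 1.03 V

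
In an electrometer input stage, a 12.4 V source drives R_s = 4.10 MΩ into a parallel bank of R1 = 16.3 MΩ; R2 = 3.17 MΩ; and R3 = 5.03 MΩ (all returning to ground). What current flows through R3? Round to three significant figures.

I ≈ 0.734 µA

Combine the parallel branches: R_p = (1/16.3 + 1/3.17 + 1/5.03)⁻¹ = 1.737 MΩ.
Node voltage V_A = V_in · R_p/(R_s + R_p) = 12.4 × 0.2976 = 3.690 V.
I(R3) = V_A / R3 = 3.690/5.03 = 0.7337 µA.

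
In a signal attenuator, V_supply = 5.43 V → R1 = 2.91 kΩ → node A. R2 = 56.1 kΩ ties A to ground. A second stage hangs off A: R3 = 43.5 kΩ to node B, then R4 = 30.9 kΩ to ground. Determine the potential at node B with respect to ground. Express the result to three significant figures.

Looking into the second stage from A: R3 + R4 = 74.40 kΩ appears in parallel with R2.
Effective lower resistance at A: R2 ‖ 74.40 = 31.98 kΩ.
V_A = 5.43 × 31.98/(2.91 + 31.98) = 4.977 V.
Stage 2 is unloaded, so V_B = V_A · R4/(R3+R4) = 4.977 × 30.9/74.40 = 2.067 V.

V_B ≈ 2.07 V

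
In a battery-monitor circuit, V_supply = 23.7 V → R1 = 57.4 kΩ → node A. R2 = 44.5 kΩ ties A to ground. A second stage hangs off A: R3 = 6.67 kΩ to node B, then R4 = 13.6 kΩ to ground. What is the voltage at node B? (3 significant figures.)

The second stage (R3 + R4 = 20.27 kΩ) loads node A in parallel with R2.
Effective lower resistance at A: R2 ‖ 20.27 = 13.93 kΩ.
So V_A = 23.7 × 0.1952 = 4.627 V.
V_B = V_A × 0.6709 = 3.105 V.

V_B ≈ 3.10 V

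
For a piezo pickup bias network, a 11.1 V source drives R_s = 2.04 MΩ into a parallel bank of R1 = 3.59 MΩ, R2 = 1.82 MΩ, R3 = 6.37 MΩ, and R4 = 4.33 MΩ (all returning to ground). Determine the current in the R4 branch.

Parallel bank: R_p = 1/(1/3.59 + 1/1.82 + 1/6.37 + 1/4.33) = 0.8224 MΩ.
V_A = 11.1 × 0.8224/2.862 = 3.189 V.
I(R4) = V_A / R4 = 3.189/4.33 = 0.7365 µA.
(Equivalently: I_total = 3.878 µA, then current-divider fraction G_k/ΣG = 0.1899.)

I ≈ 0.737 µA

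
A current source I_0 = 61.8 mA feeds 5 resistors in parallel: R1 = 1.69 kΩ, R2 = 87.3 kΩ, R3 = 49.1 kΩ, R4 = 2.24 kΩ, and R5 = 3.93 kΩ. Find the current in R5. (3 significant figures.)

Total conductance ΣG = 1/1.69 + 1/87.3 + 1/49.1 + 1/2.24 + 1/3.93 = 1.324 (units of 1/kΩ).
Current divider: I(R5) = I_0 · G_k/ΣG = 61.8 × (0.2545/1.324) = 61.8 × 0.1921 = 11.87 mA.

I ≈ 11.9 mA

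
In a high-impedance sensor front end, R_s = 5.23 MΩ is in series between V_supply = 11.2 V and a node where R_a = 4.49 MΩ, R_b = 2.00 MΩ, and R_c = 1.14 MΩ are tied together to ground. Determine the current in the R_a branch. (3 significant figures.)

I ≈ 0.266 µA

Parallel bank: R_p = 1/(1/4.49 + 1/2.00 + 1/1.14) = 0.6250 MΩ.
V_A by voltage divider: V_A = 11.2 × 0.6250/(5.23 + 0.6250) = 1.196 V.
I(R_a) = V_A / R_a = 1.196/4.49 = 0.2663 µA.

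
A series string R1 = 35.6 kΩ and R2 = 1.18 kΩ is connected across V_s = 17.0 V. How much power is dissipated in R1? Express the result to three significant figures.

P ≈ 7.61 mW

The common current is I = 17.0/36.78 = 0.4622 mA.
P(R1) = I²·R1 = (0.4622)² × 35.6 = 7.605 mW.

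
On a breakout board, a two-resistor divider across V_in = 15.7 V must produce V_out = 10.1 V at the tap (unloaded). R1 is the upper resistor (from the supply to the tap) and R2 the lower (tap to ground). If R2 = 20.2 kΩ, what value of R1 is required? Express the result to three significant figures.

R1 ≈ 11.2 kΩ

Required fraction k = V_out/V_in = 0.6433.
So R1 = R2 · (V_in/V_out − 1) = 20.2 × (15.7/10.1 − 1) = 20.2 × 0.5545 = 11.20 kΩ.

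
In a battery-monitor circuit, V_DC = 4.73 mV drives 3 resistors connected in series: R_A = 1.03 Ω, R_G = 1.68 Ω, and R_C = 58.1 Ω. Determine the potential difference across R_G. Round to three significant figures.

V ≈ 0.131 mV

ΣR = 1.03 + 1.68 + 58.1 = 60.81 Ω.
V = V_DC · R/ΣR = 4.73 × 0.02763 = 0.1307 mV.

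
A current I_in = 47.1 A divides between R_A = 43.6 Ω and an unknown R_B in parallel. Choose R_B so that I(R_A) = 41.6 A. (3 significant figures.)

R_B ≈ 330 Ω

In a two-way split, I_A/I_in = R_B/(R_A + R_B).
41.6/47.1 = R_B/(R_A + R_B) → R_B = R_A · (0.8832)/(1 − 0.8832) = 43.6 × 7.564 = 329.8 Ω.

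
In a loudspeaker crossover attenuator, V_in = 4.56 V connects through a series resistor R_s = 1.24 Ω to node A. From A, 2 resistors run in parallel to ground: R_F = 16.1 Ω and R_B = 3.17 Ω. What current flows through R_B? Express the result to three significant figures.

Combine the parallel branches: R_p = (1/16.1 + 1/3.17)⁻¹ = 2.649 Ω.
V_A by voltage divider: V_A = 4.56 × 2.649/(1.24 + 2.649) = 3.106 V.
Branch current I = V_A/R_B = 3.106/3.17 = 0.9798 A.

I ≈ 0.980 A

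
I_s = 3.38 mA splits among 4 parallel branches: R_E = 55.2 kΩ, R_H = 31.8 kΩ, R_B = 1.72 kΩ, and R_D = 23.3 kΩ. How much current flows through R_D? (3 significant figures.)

Total conductance ΣG = 1/55.2 + 1/31.8 + 1/1.72 + 1/23.3 = 0.6739 (units of 1/kΩ).
R_D takes the fraction G_k/ΣG = 0.04292/0.6739 = 0.06369, so I = 3.38 × 0.06369 = 0.2153 mA.

I ≈ 0.215 mA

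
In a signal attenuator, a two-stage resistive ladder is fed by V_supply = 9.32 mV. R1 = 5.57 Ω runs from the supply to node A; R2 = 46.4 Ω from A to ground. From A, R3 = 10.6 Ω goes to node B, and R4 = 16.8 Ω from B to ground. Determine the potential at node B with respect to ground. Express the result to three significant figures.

The second stage (R3 + R4 = 27.40 Ω) loads node A in parallel with R2.
R2 ‖ (R3+R4) = 17.23 Ω.
First divider: V_A = V_supply · 17.23/(5.57 + 17.23) = 7.043 mV.
V_B = V_A × 0.6131 = 4.318 mV.

V_B ≈ 4.32 mV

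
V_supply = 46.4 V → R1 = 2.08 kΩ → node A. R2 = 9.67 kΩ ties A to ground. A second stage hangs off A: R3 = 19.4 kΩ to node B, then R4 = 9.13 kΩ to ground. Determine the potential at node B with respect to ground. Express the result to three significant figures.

Looking into the second stage from A: R3 + R4 = 28.53 kΩ appears in parallel with R2.
Effective lower resistance at A: R2 ‖ 28.53 = 7.222 kΩ.
First divider: V_A = V_supply · 7.222/(2.08 + 7.222) = 36.02 V.
V_B = V_A × 0.3200 = 11.53 V.

V_B ≈ 11.5 V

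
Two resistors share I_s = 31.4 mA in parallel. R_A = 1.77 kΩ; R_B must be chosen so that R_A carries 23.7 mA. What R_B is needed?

In a two-way split, I_A/I_s = R_B/(R_A + R_B).
With f = 0.7548, R_B = R_A · f/(1−f) = 1.77 × 3.078 = 5.448 kΩ.

R_B ≈ 5.45 kΩ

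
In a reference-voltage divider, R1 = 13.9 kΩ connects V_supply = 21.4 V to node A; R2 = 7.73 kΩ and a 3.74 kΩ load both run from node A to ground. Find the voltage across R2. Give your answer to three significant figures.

R2 ‖ R_L = (7.73 × 3.74)/(7.73 + 3.74) = 2.521 kΩ.
Now apply the divider: V_out = 21.4 × 0.1535 = 3.285 V.

V_out ≈ 3.28 V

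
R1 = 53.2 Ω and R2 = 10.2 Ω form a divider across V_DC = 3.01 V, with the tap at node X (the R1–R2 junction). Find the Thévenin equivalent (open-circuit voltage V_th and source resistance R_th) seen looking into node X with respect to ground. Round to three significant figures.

V_th ≈ 0.484 V, R_th ≈ 8.56 Ω

Open-circuit (no load on X): V_th = V_DC · R2/(R1 + R2) = 3.01 × 10.2/(53.20 + 10.2) = 0.4843 V.
Zeroing V_DC shorts the top of R1 to ground, so R_th = R1 ‖ R2 = 8.559 Ω.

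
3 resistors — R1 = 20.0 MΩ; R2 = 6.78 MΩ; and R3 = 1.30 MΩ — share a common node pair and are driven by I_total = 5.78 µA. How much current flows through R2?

I ≈ 0.882 µA

Total conductance ΣG = 1/20.0 + 1/6.78 + 1/1.30 = 0.9667 (units of 1/MΩ).
By the current-divider rule, I = I_total · G_k/ΣG = 5.78 × 0.1526 = 0.8819 µA.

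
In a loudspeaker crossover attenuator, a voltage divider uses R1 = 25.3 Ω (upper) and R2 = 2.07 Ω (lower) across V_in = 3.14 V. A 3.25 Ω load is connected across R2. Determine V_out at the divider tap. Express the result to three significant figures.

R2 ‖ R_L = (2.07 × 3.25)/(2.07 + 3.25) = 1.265 Ω.
Now apply the divider: V_out = 3.14 × 0.04760 = 0.1495 V.
(Unloaded it would be 0.237 V; the load pulls it down.)

V_out ≈ 0.149 V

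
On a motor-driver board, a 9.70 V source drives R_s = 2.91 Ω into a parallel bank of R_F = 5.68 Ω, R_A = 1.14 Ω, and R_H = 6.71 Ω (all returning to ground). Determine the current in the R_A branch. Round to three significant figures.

Combine the parallel branches: R_p = (1/5.68 + 1/1.14 + 1/6.71)⁻¹ = 0.8318 Ω.
Node voltage V_A = V_in · R_p/(R_s + R_p) = 9.70 × 0.2223 = 2.156 V.
Branch current I = V_A/R_A = 2.156/1.14 = 1.891 A.

I ≈ 1.89 A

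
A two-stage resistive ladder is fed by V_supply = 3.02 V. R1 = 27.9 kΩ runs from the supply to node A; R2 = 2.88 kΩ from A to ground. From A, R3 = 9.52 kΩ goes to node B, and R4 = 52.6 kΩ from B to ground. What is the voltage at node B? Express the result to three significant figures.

The second stage (R3 + R4 = 62.12 kΩ) loads node A in parallel with R2.
R2 ‖ (R3+R4) = 2.752 kΩ.
So V_A = 3.02 × 0.08979 = 0.2712 V.
Then the unloaded second divider: V_B = V_A × R4/(R3+R4) = 0.2712 × 0.8467 = 0.2296 V.

V_B ≈ 0.230 V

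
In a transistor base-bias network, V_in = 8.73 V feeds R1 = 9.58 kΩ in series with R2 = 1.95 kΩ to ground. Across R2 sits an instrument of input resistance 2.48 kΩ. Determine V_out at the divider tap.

V_out ≈ 0.893 V

R2 ‖ R_L = (1.95 × 2.48)/(1.95 + 2.48) = 1.092 kΩ.
Voltage divider with the loaded lower leg: V_out = 8.73 × 1.092/(9.58 + 1.092) = 8.73 × 0.1023 = 0.8930 V.
(Unloaded it would be 1.48 V; the load pulls it down.)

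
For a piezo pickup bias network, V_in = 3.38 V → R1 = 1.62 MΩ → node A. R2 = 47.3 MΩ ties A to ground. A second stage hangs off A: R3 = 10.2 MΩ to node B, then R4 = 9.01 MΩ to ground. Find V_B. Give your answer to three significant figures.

The second stage (R3 + R4 = 19.21 MΩ) loads node A in parallel with R2.
Effective lower resistance at A: R2 ‖ 19.21 = 13.66 MΩ.
V_A = 3.38 × 13.66/(1.62 + 13.66) = 3.022 V.
V_B = V_A × 0.4690 = 1.417 V.

V_B ≈ 1.42 V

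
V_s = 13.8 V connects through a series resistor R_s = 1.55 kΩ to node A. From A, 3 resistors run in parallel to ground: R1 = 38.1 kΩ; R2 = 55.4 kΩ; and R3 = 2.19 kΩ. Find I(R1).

Combine the parallel branches: R_p = (1/38.1 + 1/55.4 + 1/2.19)⁻¹ = 1.996 kΩ.
Node voltage V_A = V_s · R_p/(R_s + R_p) = 13.8 × 0.5629 = 7.768 V.
Branch current I = V_A/R1 = 7.768/38.1 = 0.2039 mA.
(Equivalently: I_total = 3.891 mA, then current-divider fraction G_k/ΣG = 0.05240.)

I ≈ 0.204 mA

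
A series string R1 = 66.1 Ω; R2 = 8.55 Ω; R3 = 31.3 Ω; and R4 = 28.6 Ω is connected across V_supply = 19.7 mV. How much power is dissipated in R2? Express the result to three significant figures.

ΣR = 134.6 Ω → I = 19.7/134.6 = 0.1464 mA.
P = I²R = 0.02144 × 8.55 = 0.1833 µW.

P ≈ 0.183 µW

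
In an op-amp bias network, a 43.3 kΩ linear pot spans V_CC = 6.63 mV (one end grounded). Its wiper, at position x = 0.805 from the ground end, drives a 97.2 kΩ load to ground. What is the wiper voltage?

V_out ≈ 4.99 mV

The pot divides into 8.443 kΩ above the wiper and 34.86 kΩ below.
Lower segment in parallel with the load: 34.86 ‖ 97.2 = 25.66 kΩ.
Then V_out = V_CC · 25.66/(8.443 + 25.66) = 4.988 mV.
(Unloaded: V_out = x·V_CC = 5.34 mV.)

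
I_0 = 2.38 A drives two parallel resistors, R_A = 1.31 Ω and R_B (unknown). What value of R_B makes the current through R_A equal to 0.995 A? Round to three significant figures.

R_B ≈ 0.941 Ω

The fraction through R_A equals R_B/(R_A+R_B).
With f = 0.4181, R_B = R_A · f/(1−f) = 1.31 × 0.7184 = 0.9411 Ω.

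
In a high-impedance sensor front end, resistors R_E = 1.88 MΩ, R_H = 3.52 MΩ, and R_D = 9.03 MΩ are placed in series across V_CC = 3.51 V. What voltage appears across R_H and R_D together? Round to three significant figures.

V ≈ 3.05 V

ΣR = 1.88 + 3.52 + 9.03 = 14.43 MΩ.
R_{R_H..R_D} = 3.52 + 9.03 = 12.55 MΩ.
By the voltage-divider rule, V = 3.51 × 12.55/14.43 = 3.053 V.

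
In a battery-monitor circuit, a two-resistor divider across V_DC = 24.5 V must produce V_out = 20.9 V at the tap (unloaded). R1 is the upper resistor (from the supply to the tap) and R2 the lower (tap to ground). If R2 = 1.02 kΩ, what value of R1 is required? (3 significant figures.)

R1 ≈ 0.176 kΩ

The divider ratio is R2/(R1+R2) = 20.9/24.5 = 0.8531.
So R1 = R2 · (V_DC/V_out − 1) = 1.02 × (24.5/20.9 − 1) = 1.02 × 0.1722 = 0.1757 kΩ.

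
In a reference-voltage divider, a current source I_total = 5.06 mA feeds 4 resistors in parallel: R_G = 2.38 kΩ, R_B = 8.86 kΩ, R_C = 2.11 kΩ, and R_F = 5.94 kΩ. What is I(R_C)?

I ≈ 2.04 mA

ΣG = 1/2.38 + 1/8.86 + 1/2.11 + 1/5.94 = 1.175.
R_C takes the fraction G_k/ΣG = 0.4739/1.175 = 0.4032, so I = 5.06 × 0.4032 = 2.040 mA.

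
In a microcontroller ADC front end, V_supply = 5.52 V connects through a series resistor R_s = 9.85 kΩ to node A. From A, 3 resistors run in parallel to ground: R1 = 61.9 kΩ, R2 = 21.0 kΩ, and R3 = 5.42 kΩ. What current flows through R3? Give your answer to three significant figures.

Parallel bank: R_p = 1/(1/61.9 + 1/21.0 + 1/5.42) = 4.028 kΩ.
Node voltage V_A = V_supply · R_p/(R_s + R_p) = 5.52 × 0.2902 = 1.602 V.
Branch current I = V_A/R3 = 1.602/5.42 = 0.2956 mA.

I ≈ 0.296 mA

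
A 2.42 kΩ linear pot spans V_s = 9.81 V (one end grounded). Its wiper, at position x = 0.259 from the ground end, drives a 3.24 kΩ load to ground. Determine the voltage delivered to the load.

V_out ≈ 2.22 V

Lower segment x·R_p = 0.6268 kΩ; upper segment (1−x)·R_p = 1.793 kΩ.
Lower segment in parallel with the load: 0.6268 ‖ 3.24 = 0.5252 kΩ.
Then V_out = V_s · 0.5252/(1.793 + 0.5252) = 2.222 V.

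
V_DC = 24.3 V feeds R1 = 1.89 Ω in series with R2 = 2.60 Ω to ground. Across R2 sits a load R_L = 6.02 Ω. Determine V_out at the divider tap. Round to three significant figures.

V_out ≈ 11.9 V

R2 ‖ R_L = (2.60 × 6.02)/(2.60 + 6.02) = 1.816 Ω.
Then V_out = V_DC · R2'/(R1 + R2') = 24.3 × 1.816/3.706 = 11.91 V.
(Unloaded it would be 14.1 V; the load pulls it down.)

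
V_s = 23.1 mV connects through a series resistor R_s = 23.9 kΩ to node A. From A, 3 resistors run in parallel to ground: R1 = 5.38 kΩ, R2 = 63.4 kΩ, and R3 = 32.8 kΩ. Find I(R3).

I ≈ 0.108 µA

Combine the parallel branches: R_p = (1/5.38 + 1/63.4 + 1/32.8)⁻¹ = 4.308 kΩ.
V_A = 23.1 × 4.308/28.21 = 3.528 mV.
I(R3) = V_A / R3 = 3.528/32.8 = 0.1076 µA.
(Equivalently: I_total = 0.8189 µA, then current-divider fraction G_k/ΣG = 0.1313.)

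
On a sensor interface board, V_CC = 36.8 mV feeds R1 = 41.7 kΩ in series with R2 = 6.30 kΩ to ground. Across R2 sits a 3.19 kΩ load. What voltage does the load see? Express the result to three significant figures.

R2 ‖ R_L = (6.30 × 3.19)/(6.30 + 3.19) = 2.118 kΩ.
Voltage divider with the loaded lower leg: V_out = 36.8 × 2.118/(41.7 + 2.118) = 36.8 × 0.04833 = 1.779 mV.
(Unloaded it would be 4.83 mV; the load pulls it down.)

V_out ≈ 1.78 mV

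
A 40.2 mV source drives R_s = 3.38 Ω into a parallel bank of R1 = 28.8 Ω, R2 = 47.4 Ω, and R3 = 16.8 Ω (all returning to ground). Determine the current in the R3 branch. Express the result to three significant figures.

Parallel bank: R_p = 1/(1/28.8 + 1/47.4 + 1/16.8) = 8.670 Ω.
Node voltage V_A = V_in · R_p/(R_s + R_p) = 40.2 × 0.7195 = 28.92 mV.
Branch current I = V_A/R3 = 28.92/16.8 = 1.722 mA.
(Check via current divider: I_total = 3.336 mA; share G_k/ΣG = 0.5161 → same result.)

I ≈ 1.72 mA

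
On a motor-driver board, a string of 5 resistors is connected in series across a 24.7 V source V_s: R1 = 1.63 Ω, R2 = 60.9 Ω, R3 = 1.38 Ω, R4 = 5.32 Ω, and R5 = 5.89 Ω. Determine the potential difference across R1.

V ≈ 0.536 V

Total series resistance ΣR = 1.63 + 60.9 + 1.38 + 5.32 + 5.89 = 75.12 Ω.
V = V_s · R/ΣR = 24.7 × 0.02170 = 0.5360 V.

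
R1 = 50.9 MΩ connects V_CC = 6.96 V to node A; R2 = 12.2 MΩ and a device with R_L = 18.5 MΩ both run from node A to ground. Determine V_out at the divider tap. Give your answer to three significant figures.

R2 ‖ R_L = (12.2 × 18.5)/(12.2 + 18.5) = 7.352 MΩ.
Now apply the divider: V_out = 6.96 × 0.1262 = 0.8784 V.
(Unloaded it would be 1.35 V; the load pulls it down.)

V_out ≈ 0.878 V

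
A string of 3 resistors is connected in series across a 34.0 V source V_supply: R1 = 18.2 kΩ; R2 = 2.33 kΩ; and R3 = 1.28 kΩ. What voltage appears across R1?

ΣR = 18.2 + 2.33 + 1.28 = 21.81 kΩ.
Voltage divider: V = V_supply · (18.20 / 21.81) = 34.0 × 0.8345 = 28.37 V.

V ≈ 28.4 V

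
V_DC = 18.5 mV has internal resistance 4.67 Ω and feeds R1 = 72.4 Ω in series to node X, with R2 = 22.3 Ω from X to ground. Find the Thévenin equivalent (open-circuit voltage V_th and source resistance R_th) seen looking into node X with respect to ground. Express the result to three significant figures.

V_th ≈ 4.15 mV, R_th ≈ 17.3 Ω

R1' = 4.67 + 72.4 = 77.07 Ω (source resistance + R1).
Open-circuit (no load on X): V_th = V_DC · R2/(R1' + R2) = 18.5 × 22.3/(77.07 + 22.3) = 4.152 mV.
Looking into X with the source shorted: R_th = R1'·R2/(R1'+R2) = 77.07 × 22.3/99.37 = 17.30 Ω.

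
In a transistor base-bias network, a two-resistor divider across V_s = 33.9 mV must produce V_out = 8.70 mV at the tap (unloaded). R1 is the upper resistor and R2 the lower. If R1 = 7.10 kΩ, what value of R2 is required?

R2 ≈ 2.45 kΩ

The divider ratio is R2/(R1+R2) = 8.70/33.9 = 0.2566.
Rearranging, R2 = R1·k/(1−k) = 7.10 × 0.3452 = 2.451 kΩ.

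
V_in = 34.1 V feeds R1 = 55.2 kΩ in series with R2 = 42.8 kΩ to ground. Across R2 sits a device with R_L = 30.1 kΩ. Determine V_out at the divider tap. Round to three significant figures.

R2 ‖ R_L = (42.8 × 30.1)/(42.8 + 30.1) = 17.67 kΩ.
Voltage divider with the loaded lower leg: V_out = 34.1 × 17.67/(55.2 + 17.67) = 34.1 × 0.2425 = 8.269 V.
(Unloaded it would be 14.9 V; the load pulls it down.)

V_out ≈ 8.27 V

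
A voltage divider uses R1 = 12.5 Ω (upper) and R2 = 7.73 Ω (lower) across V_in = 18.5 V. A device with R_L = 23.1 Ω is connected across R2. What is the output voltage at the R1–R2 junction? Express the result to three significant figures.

First combine the lower leg with the load: R2 ‖ R_L = 5.792 Ω.
Voltage divider with the loaded lower leg: V_out = 18.5 × 5.792/(12.5 + 5.792) = 18.5 × 0.3166 = 5.858 V.

V_out ≈ 5.86 V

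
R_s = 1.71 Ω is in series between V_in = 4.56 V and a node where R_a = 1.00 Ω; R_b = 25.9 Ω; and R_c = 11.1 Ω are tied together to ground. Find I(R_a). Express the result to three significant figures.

I ≈ 1.56 A

Parallel bank: R_p = 1/(1/1.00 + 1/25.9 + 1/11.1) = 0.8860 Ω.
V_A = 4.56 × 0.8860/2.596 = 1.556 V.
I(R_a) = V_A / R_a = 1.556/1.00 = 1.556 A.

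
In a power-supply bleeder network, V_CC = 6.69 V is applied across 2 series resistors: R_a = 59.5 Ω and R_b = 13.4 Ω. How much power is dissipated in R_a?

P ≈ 0.501 W

ΣR = 72.90 Ω → I = 6.69/72.90 = 0.09177 A.
P = I²R = 0.008422 × 59.5 = 0.5011 W.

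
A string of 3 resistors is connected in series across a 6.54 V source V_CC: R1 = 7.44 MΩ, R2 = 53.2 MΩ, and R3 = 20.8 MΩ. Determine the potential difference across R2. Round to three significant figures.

V ≈ 4.27 V

ΣR = 7.44 + 53.2 + 20.8 = 81.44 MΩ.
Voltage divider: V = V_CC · (53.20 / 81.44) = 6.54 × 0.6532 = 4.272 V.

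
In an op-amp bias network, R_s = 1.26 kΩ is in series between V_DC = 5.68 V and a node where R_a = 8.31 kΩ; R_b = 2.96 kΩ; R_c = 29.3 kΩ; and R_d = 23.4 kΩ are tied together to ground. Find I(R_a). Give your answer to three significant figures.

I ≈ 0.408 mA

Parallel bank: R_p = 1/(1/8.31 + 1/2.96 + 1/29.3 + 1/23.4) = 1.869 kΩ.
V_A = 5.68 × 1.869/3.129 = 3.393 V.
I(R_a) = V_A / R_a = 3.393/8.31 = 0.4083 mA.
(Equivalently: I_total = 1.815 mA, then current-divider fraction G_k/ΣG = 0.2249.)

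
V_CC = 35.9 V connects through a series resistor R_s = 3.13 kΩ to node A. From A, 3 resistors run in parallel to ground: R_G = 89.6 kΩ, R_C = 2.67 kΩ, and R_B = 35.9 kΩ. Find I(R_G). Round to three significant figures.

Equivalent of the parallel group: R_p = 2.418 kΩ.
V_A by voltage divider: V_A = 35.9 × 2.418/(3.13 + 2.418) = 15.65 V.
Branch current I = V_A/R_G = 15.65/89.6 = 0.1746 mA.
(Equivalently: I_total = 6.471 mA, then current-divider fraction G_k/ΣG = 0.02699.)

I ≈ 0.175 mA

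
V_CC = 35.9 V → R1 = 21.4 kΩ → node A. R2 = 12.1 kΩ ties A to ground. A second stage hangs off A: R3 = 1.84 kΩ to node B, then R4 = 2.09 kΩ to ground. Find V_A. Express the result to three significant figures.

The second stage (R3 + R4 = 3.930 kΩ) loads node A in parallel with R2.
Effective lower resistance at A: R2 ‖ 3.930 = 2.967 kΩ.
First divider: V_A = V_CC · 2.967/(21.4 + 2.967) = 4.371 V.

V_A ≈ 4.37 V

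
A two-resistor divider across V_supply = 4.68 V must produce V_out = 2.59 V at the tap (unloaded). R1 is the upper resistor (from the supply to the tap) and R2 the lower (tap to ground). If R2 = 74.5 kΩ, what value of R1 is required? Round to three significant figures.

The divider ratio is R2/(R1+R2) = 2.59/4.68 = 0.5534.
So R1 = R2 · (V_supply/V_out − 1) = 74.5 × (4.68/2.59 − 1) = 74.5 × 0.8069 = 60.12 kΩ.

R1 ≈ 60.1 kΩ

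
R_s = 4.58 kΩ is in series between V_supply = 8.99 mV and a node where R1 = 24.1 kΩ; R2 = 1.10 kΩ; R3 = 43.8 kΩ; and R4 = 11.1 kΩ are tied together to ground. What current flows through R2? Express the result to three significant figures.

Parallel bank: R_p = 1/(1/24.1 + 1/1.10 + 1/43.8 + 1/11.1) = 0.9403 kΩ.
V_A = 8.99 × 0.9403/5.520 = 1.531 mV.
I(R2) = V_A / R2 = 1.531/1.10 = 1.392 µA.

I ≈ 1.39 µA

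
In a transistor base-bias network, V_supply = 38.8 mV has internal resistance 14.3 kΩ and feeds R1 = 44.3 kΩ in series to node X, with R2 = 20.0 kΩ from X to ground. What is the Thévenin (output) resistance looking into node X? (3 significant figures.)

R1' = 14.3 + 44.3 = 58.60 kΩ (source resistance + R1).
Looking into X with the source shorted: R_th = R1'·R2/(R1'+R2) = 58.60 × 20.0/78.60 = 14.91 kΩ.

R_th ≈ 14.9 kΩ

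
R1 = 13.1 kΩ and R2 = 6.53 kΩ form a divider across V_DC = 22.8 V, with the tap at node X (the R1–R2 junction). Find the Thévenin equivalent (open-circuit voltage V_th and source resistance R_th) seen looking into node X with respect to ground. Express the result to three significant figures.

V_th ≈ 7.58 V, R_th ≈ 4.36 kΩ

Open-circuit (no load on X): V_th = V_DC · R2/(R1 + R2) = 22.8 × 6.53/(13.10 + 6.53) = 7.585 V.
Zeroing V_DC shorts the top of R1 to ground, so R_th = R1 ‖ R2 = 4.358 kΩ.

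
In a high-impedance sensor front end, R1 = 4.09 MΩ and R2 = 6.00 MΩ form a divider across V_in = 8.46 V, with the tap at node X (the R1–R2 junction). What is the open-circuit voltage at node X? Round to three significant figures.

With X open, the divider is unloaded: V_th = 8.46 × 6.00/10.09 = 5.031 V.

V_th ≈ 5.03 V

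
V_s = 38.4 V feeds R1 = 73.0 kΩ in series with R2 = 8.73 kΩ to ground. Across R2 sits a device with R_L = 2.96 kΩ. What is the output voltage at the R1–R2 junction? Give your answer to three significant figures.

V_out ≈ 1.13 V

The load sits in parallel with R2, giving an effective lower resistance R2' = R2·R_L/(R2+R_L) = 2.211 kΩ.
Now apply the divider: V_out = 38.4 × 0.02939 = 1.129 V.
(Unloaded it would be 4.10 V; the load pulls it down.)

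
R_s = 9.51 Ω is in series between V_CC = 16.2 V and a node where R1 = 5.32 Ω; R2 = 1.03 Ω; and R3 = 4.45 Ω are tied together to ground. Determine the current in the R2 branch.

I ≈ 1.11 A

Combine the parallel branches: R_p = (1/5.32 + 1/1.03 + 1/4.45)⁻¹ = 0.7228 Ω.
V_A = 16.2 × 0.7228/10.23 = 1.144 V.
Branch current I = V_A/R2 = 1.144/1.03 = 1.111 A.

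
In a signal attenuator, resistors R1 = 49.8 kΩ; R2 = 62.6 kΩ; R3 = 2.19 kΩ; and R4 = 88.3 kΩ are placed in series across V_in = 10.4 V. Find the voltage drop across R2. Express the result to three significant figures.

Total series resistance ΣR = 49.8 + 62.6 + 2.19 + 88.3 = 202.9 kΩ.
V = V_in · R/ΣR = 10.4 × 0.3085 = 3.209 V.

V ≈ 3.21 V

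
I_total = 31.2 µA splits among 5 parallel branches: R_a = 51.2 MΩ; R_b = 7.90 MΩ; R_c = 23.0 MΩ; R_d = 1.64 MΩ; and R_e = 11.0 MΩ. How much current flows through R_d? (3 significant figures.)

I ≈ 21.4 µA

Total conductance ΣG = 1/51.2 + 1/7.90 + 1/23.0 + 1/1.64 + 1/11.0 = 0.8903 (units of 1/MΩ).
Current divider: I(R_d) = I_total · G_k/ΣG = 31.2 × (0.6098/0.8903) = 31.2 × 0.6849 = 21.37 µA.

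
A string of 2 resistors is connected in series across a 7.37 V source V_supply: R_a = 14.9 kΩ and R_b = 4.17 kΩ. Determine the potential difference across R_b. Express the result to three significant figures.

V ≈ 1.61 V

Series total: ΣR = 14.9 + 4.17 = 19.07 kΩ.
Voltage divider: V = V_supply · (4.170 / 19.07) = 7.37 × 0.2187 = 1.612 V.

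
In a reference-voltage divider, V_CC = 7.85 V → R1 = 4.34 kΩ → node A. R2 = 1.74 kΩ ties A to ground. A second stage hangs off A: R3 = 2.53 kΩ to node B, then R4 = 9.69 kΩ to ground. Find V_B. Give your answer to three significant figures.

The second stage (R3 + R4 = 12.22 kΩ) loads node A in parallel with R2.
Effective lower resistance at A: R2 ‖ 12.22 = 1.523 kΩ.
First divider: V_A = V_CC · 1.523/(4.34 + 1.523) = 2.039 V.
Stage 2 is unloaded, so V_B = V_A · R4/(R3+R4) = 2.039 × 9.69/12.22 = 1.617 V.

V_B ≈ 1.62 V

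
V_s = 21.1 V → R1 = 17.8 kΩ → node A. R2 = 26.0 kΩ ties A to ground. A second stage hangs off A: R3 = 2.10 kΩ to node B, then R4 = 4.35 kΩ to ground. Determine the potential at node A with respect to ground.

Node A sees R2 in parallel with the series input of stage 2, R3 + R4 = 6.450 kΩ.
Effective lower resistance at A: R2 ‖ 6.450 = 5.168 kΩ.
So V_A = 21.1 × 0.2250 = 4.748 V.

V_A ≈ 4.75 V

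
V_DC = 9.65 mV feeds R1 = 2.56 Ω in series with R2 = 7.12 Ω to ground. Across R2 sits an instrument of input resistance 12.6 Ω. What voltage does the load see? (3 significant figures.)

The load sits in parallel with R2, giving an effective lower resistance R2' = R2·R_L/(R2+R_L) = 4.549 Ω.
Now apply the divider: V_out = 9.65 × 0.6399 = 6.175 mV.

V_out ≈ 6.18 mV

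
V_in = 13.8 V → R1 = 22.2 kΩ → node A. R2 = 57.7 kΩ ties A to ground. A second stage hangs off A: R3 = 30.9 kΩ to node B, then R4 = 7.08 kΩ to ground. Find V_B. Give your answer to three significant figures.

V_B ≈ 1.31 V

Looking into the second stage from A: R3 + R4 = 37.98 kΩ appears in parallel with R2.
Effective lower resistance at A: R2 ‖ 37.98 = 22.90 kΩ.
First divider: V_A = V_in · 22.90/(22.2 + 22.90) = 7.008 V.
Then the unloaded second divider: V_B = V_A × R4/(R3+R4) = 7.008 × 0.1864 = 1.306 V.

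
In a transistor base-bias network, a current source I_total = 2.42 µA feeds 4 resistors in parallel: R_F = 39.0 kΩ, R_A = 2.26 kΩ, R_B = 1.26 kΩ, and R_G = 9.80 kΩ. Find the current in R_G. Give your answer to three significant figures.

I ≈ 0.181 µA

ΣG = 1/39.0 + 1/2.26 + 1/1.26 + 1/9.80 = 1.364.
Current divider: I(R_G) = I_total · G_k/ΣG = 2.42 × (0.1020/1.364) = 2.42 × 0.07482 = 0.1811 µA.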